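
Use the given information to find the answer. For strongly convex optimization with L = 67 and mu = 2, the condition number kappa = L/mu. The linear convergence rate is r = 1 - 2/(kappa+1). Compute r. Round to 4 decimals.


Step 1: Compute the condition number.
kappa = L/mu = 67/2 = 33.5
Step 2: Compute the convergence rate.
r = 1 - 2/(kappa + 1) = 1 - 2*mu/(L + mu) = (L - mu)/(L + mu) = 65/69 = 0.942


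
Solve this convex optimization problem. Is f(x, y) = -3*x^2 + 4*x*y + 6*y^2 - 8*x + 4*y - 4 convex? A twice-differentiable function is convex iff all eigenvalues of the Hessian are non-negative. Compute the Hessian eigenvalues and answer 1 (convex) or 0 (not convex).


The Hessian of f(x,y) = -3*x^2 + 4*x*y + 6*y^2 - 8*x + 4*y - 4 is:
H = [[-6, 4], [4, 12]]
Trace = -6 + 12 = 6
Determinant = -6*12 - (4)^2 = -88
Discriminant = (6)^2 - 4*-88 = 388.0
Eigenvalues: lambda_1 = -6.8489, lambda_2 = 12.8489
The function is not convex.

0


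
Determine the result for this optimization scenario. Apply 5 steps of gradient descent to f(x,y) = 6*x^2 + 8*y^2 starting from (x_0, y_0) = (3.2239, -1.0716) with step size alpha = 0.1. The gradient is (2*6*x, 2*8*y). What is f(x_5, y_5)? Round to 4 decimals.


Gradient descent on f(x,y) = 6*x^2 + 8*y^2.
Starting point: (3.2239, -1.0716), alpha = 0.1
Step 1: grad_x = 2*6*3.2239 = 38.6868, grad_y = 2*8*-1.0716 = -17.1456
  x_1 = 3.2239 - 0.1*38.6868 = -0.6448
  y_1 = -1.0716 - 0.1*-17.1456 = 0.643
Step 2: grad_x = 2*6*-0.6448 = -7.7374, grad_y = 2*8*0.643 = 10.2874
  x_2 = -0.6448 - 0.1*-7.7374 = 0.129
  y_2 = 0.643 - 0.1*10.2874 = -0.3858
Step 3: grad_x = 2*6*0.129 = 1.5475, grad_y = 2*8*-0.3858 = -6.1724
  x_3 = 0.129 - 0.1*1.5475 = -0.0258
  y_3 = -0.3858 - 0.1*-6.1724 = 0.2315
Step 4: grad_x = 2*6*-0.0258 = -0.3095, grad_y = 2*8*0.2315 = 3.7034
  x_4 = -0.0258 - 0.1*-0.3095 = 0.0052
  y_4 = 0.2315 - 0.1*3.7034 = -0.1389
Step 5: grad_x = 2*6*0.0052 = 0.0619, grad_y = 2*8*-0.1389 = -2.2221
  x_5 = 0.0052 - 0.1*0.0619 = -0.001
  y_5 = -0.1389 - 0.1*-2.2221 = 0.0833
f(-0.001, 0.0833) = 6*(-0.001)^2 + 8*0.0833^2 = 0.0556


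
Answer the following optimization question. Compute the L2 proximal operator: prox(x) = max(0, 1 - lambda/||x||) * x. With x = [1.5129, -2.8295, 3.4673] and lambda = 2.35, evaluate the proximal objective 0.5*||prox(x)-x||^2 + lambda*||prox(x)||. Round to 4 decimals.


Step 1: Compute ||x||.
||x|| = 4.7241
Step 2: Compute scaling factor.
scale = max(0, 1 - 2.35/4.7241) = 0.5026
Step 3: prox(x) = [0.7603, -1.422, 1.7425]
||prox(x)|| = 2.3741
Step 4: Proximal objective.
0.5*||prox-x||^2 = 2.7613
lambda*||prox|| = 5.5791
Total = 8.3404


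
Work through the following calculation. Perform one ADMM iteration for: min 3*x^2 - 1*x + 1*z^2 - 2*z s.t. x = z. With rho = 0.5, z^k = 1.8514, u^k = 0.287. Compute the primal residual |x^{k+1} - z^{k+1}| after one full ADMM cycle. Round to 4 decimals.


ADMM iteration with rho = 0.5, z^k = 1.8514, u^k = 0.287
Step 1: x-update.
Minimize 3*x^2 - 1*x + (0.5/2)*(x - 1.8514 + 0.287)^2
FOC: (2*3 + 0.5)*x = 1 + 0.5*(1.8514 - 0.287)
x^{k+1} = 0.2742
Step 2: z-update.
Minimize 1*z^2 - 2*z + (0.5/2)*(0.2742 - z + 0.287)^2
FOC: (2*1 + 0.5)*z = 2 + 0.5*(0.2742 + 0.287)
z^{k+1} = 0.9122
Step 3: u-update.
u^{k+1} = 0.287 + 0.2742 - 0.9122 = -0.3511
Step 4: Primal residual = |0.2742 - 0.9122| = 0.6381


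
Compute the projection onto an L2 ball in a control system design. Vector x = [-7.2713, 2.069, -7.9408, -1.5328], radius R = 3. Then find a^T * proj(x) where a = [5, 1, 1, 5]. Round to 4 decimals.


Step 1: Compute ||x|| (intermediates to 6 decimals).
||x|| = sqrt((-7.2713)^2 + 2.069^2 + (-7.9408)^2 + (-1.5328)^2) = 11.070607
Step 2: Project.
Since ||x|| > R, scale = R/||x|| = 3/11.070607 = 0.270988, proj(x) = scale * x
proj(x) = [-1.970435, 0.560674, -2.151862, -0.41537]
Step 3: Dot product.
a^T * proj(x) = 5*(-1.970435) + 1*0.560674 + 1*(-2.151862) + 5*(-0.41537) = -13.5202


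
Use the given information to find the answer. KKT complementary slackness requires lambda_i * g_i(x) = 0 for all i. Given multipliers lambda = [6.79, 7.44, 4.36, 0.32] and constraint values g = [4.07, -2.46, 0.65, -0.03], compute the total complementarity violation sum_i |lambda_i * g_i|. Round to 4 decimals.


KKT complementary slackness check:
lambda_1 * g_1 = 6.79 * 4.07 = 27.6353
lambda_2 * g_2 = 7.44 * -2.46 = -18.3024
lambda_3 * g_3 = 4.36 * 0.65 = 2.834
lambda_4 * g_4 = 0.32 * -0.03 = -0.0096
Total violation = 27.6353 + 18.3024 + 2.834 + 0.0096 = 48.7813


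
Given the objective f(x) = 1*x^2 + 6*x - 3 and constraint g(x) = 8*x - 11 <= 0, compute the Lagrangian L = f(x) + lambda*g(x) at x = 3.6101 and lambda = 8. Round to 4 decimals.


Step 1: Evaluate f(x).
f(3.6101) = 1*3.6101^2 + 6*3.6101 - 3 = 31.6934
Step 2: Evaluate g(x).
g(3.6101) = 8*3.6101 - 11 = 17.8808
Step 3: Compute Lagrangian.
L = 31.6934 + 8*17.8808 = 174.7398


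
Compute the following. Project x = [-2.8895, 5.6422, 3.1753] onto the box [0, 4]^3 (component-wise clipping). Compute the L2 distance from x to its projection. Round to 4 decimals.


Project each component onto [0, 4].
clip(-2.8895) = 0.0, clip(5.6422) = 4.0, clip(3.1753) = 3.1753
Projection = [0.0, 4.0, 3.1753]
Squared diffs: [8.3492, 2.6968, 0.0]
Distance = sqrt(11.046) = 3.3236


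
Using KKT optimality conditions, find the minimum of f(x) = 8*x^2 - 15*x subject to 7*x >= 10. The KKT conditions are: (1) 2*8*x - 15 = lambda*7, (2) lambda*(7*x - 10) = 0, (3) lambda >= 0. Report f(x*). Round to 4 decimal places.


Step 1: Try lambda = 0 (constraint inactive).
x_unc = 15/(2*8) = 0.9375
Check: 7*0.9375 = 6.5625 < 10 -- violated!
Step 2: Constraint must be active: 7*x = 10
x* = 10/7 = 1.4286 (rounded; the exact value 10/7 is used below)
lambda = (2*8*(10/7) - 15)/7 = 1.1224
Step 3: Compute optimal value.
f(x*) = 8*(10/7)^2 - 15*(10/7) = -5.102


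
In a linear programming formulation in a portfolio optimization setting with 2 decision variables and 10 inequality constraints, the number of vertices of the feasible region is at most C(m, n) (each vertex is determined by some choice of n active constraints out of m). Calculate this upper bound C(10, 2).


Each vertex corresponds to some choice of n active constraints out of m, so the number of vertices is at most C(m, n) = m! / (n!(m-n)!).
m = 10, n = 2
Numerator: 10 * 9
Denominator: 2! = 2
C(10, 2) = 45


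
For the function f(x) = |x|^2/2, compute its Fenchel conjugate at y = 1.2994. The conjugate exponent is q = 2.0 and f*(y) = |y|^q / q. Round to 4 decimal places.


The conjugate exponent q satisfies 1/p + 1/q = 1.
p = 2, so q = 2/(2 - 1) = 2.0
|y|^q = 1.2994^2.0 = 1.6884
f*(1.2994) = 1.6884 / 2.0 = 0.8442


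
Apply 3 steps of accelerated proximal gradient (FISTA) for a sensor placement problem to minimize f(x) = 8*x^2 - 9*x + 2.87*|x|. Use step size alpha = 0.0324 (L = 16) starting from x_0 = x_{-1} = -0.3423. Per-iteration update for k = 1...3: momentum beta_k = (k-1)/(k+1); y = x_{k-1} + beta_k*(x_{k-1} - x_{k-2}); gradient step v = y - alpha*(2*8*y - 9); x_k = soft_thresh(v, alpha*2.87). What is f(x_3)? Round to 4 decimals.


FISTA on f(x) = 8*x^2 - 9*x + 2.87*|x|
L = 16, alpha = 0.0324
Iteration 1: beta = 0.0, y = -0.3423 + 0.0*(-0.3423 + 0.3423) = -0.3423
  grad(y) = -14.4768, v = y - alpha*grad = 0.1267
  prox(v) = soft_thresh(0.1267, 0.093) = 0.0338
Iteration 2: beta = 0.3333, y = 0.0338 + 0.3333*(0.0338 + 0.3423) = 0.1591
  grad(y) = -6.4542, v = y - alpha*grad = 0.3682
  prox(v) = soft_thresh(0.3682, 0.093) = 0.2752
Iteration 3: beta = 0.5, y = 0.2752 + 0.5*(0.2752 - 0.0338) = 0.396
  grad(y) = -2.6643, v = y - alpha*grad = 0.4823
  prox(v) = soft_thresh(0.4823, 0.093) = 0.3893
f(x_3) = 8*0.3893^2 - 9*0.3893 + 2.87*|0.3893| = -1.174


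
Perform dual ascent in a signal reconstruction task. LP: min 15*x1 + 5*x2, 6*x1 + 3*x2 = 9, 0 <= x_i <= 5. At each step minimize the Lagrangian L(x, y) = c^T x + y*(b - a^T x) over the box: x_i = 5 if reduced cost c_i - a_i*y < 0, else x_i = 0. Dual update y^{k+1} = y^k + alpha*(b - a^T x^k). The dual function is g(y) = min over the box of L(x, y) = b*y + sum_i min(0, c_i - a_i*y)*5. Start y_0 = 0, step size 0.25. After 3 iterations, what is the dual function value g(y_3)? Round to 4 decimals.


Dual ascent for LP: min 15*x1 + 5*x2, 6*x1 + 3*x2 = 9, 0 <= x_i <= 5
Step 1: y^k = 0.0, reduced costs: (15.0, 5.0)
  x^k = (0.0, 0.0), subgradient = b - a^T x = 9.0
  y^{k+1} = 0.0 + 0.25*9.0 = 2.25
Step 2: y^k = 2.25, reduced costs: (1.5, -1.75)
  x^k = (0.0, 5.0), subgradient = b - a^T x = -6.0
  y^{k+1} = 2.25 + 0.25*-6.0 = 0.75
Step 3: y^k = 0.75, reduced costs: (10.5, 2.75)
  x^k = (0.0, 0.0), subgradient = b - a^T x = 9.0
  y^{k+1} = 0.75 + 0.25*9.0 = 3.0
Dual objective at y_3 = 3.0: reduced costs (-3.0, -4.0), box minimizer x = (5.0, 5.0)
g(y_3) = b*y + (c1 - a1*y)*x1 + (c2 - a2*y)*x2 = 9*3.0 + (-3.0)*5.0 + (-4.0)*5.0 = 27.0 - 15.0 - 20.0 = -8.0


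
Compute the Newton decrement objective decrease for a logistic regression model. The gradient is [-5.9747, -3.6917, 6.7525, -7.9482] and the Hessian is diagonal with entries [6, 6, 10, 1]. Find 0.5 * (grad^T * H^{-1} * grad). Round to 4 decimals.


Step 1: H is diagonal, so H^(-1) * g = [-0.9958, -0.6153, 0.6753, -7.9482].
Step 2: g^T H^(-1) g = sum_i g_i^2 / H_ii
  = (-5.9747)^2/6 + (-3.6917)^2/6 + (6.7525)^2/10 + (-7.9482)^2/1
  = 5.9495 + 2.2714 + 4.5596 + 63.1739 = 75.9545
Step 3: Objective decrease = 0.5 * g^T H^(-1) g = 37.9772


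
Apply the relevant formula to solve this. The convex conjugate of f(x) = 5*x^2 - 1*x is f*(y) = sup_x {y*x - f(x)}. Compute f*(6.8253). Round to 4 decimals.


f*(y) = sup_x {y*x - a*x^2 - b*x} = sup_x {(y-b)*x - a*x^2}
FOC: (y - b) - 2a*x = 0 => x* = (y - b)/(2a)
x* = (6.8253 + 1)/(2*5) = 0.7825
f*(6.8253) = (y-b)^2/(4a) = (6.8253 + 1)^2/(4*5)
= 61.2353/20 = 3.0618


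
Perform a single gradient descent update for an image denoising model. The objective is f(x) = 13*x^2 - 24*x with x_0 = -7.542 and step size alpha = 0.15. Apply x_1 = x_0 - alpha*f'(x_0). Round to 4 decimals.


We compute the gradient at x_0 and apply the update.
f'(x) = 26*x - 24
f'(-7.542) = 26*-7.542 - 24 = -220.092
x_1 = -7.542 - 0.15*-220.092 = 25.4718


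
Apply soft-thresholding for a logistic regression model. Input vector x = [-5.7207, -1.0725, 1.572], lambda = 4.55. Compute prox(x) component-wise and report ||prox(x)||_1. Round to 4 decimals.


Soft-thresholding with lambda = 4.55:
prox(-5.7207) = sign(-5.7207)*max(|-5.7207| - 4.55, 0) = -1.1707
prox(-1.0725) = sign(-1.0725)*max(|-1.0725| - 4.55, 0) = 0.0
prox(1.572) = sign(1.572)*max(|1.572| - 4.55, 0) = 0.0
prox(x) = [-1.1707, 0.0, 0.0]
||prox(x)||_1 = 1.1707 + 0.0 + 0.0 = 1.1707


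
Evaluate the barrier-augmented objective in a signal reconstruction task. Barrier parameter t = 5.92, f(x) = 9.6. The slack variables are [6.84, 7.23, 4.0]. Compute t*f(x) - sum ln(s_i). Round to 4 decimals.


Step 1: Compute log-barrier.
ln values: [1.9228, 1.9782, 1.3863]
phi = -(1.9228 + 1.9782 + 1.3863) = -5.2873
Step 2: Compute augmented objective.
t*f(x) = 5.92*9.6 = 56.832
Total = 56.832 - 5.2873 = 51.5447


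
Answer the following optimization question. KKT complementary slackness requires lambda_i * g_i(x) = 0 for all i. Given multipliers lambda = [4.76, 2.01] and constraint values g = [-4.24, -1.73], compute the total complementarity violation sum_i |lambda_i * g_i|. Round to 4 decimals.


KKT complementary slackness check:
lambda_1 * g_1 = 4.76 * -4.24 = -20.1824
lambda_2 * g_2 = 2.01 * -1.73 = -3.4773
Total violation = 20.1824 + 3.4773 = 23.6597


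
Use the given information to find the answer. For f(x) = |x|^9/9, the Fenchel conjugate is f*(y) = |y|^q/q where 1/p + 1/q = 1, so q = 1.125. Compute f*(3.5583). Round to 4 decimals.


The conjugate exponent q satisfies 1/p + 1/q = 1.
p = 9, so q = 9/(9 - 1) = 1.125
|y|^q = 3.5583^1.125 = 4.1701
f*(3.5583) = 4.1701 / 1.125 = 3.7068


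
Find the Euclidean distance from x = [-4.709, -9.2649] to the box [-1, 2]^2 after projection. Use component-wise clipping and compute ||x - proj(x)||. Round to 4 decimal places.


Project each component onto [-1, 2].
clip(-4.709) = -1.0, clip(-9.2649) = -1.0
Projection = [-1.0, -1.0]
Squared diffs: [13.7567, 68.3086]
Distance = sqrt(82.0653) = 9.059


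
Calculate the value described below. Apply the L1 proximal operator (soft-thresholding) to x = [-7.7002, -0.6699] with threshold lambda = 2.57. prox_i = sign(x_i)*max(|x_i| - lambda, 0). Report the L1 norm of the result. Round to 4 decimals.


Soft-thresholding with lambda = 2.57:
prox(-7.7002) = sign(-7.7002)*max(|-7.7002| - 2.57, 0) = -5.1302
prox(-0.6699) = sign(-0.6699)*max(|-0.6699| - 2.57, 0) = 0.0
prox(x) = [-5.1302, 0.0]
||prox(x)||_1 = 5.1302 + 0.0 = 5.1302


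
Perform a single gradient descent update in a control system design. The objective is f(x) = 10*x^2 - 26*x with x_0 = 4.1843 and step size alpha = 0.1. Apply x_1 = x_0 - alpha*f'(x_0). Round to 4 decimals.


We compute the gradient at x_0 and apply the update.
f'(x) = 20*x - 26
f'(4.1843) = 20*4.1843 - 26 = 57.686
x_1 = 4.1843 - 0.1*57.686 = -1.5843


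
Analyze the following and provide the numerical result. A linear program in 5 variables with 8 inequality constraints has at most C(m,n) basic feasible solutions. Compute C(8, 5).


Each vertex corresponds to some choice of n active constraints out of m, so the number of vertices is at most C(m, n) = m! / (n!(m-n)!).
m = 8, n = 5
Numerator: 8 * 7 * 6 * 5 * 4
Denominator: 5! = 120
C(8, 5) = 56


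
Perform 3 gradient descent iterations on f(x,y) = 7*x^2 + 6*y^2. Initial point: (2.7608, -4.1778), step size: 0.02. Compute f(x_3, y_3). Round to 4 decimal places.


Gradient descent on f(x,y) = 7*x^2 + 6*y^2.
Starting point: (2.7608, -4.1778), alpha = 0.02
Step 1: grad_x = 2*7*2.7608 = 38.6512, grad_y = 2*6*-4.1778 = -50.1336
  x_1 = 2.7608 - 0.02*38.6512 = 1.9878
  y_1 = -4.1778 - 0.02*-50.1336 = -3.1751
Step 2: grad_x = 2*7*1.9878 = 27.8289, grad_y = 2*6*-3.1751 = -38.1015
  x_2 = 1.9878 - 0.02*27.8289 = 1.4312
  y_2 = -3.1751 - 0.02*-38.1015 = -2.4131
Step 3: grad_x = 2*7*1.4312 = 20.0368, grad_y = 2*6*-2.4131 = -28.9572
  x_3 = 1.4312 - 0.02*20.0368 = 1.0305
  y_3 = -2.4131 - 0.02*-28.9572 = -1.834
f(1.0305, -1.834) = 7*1.0305^2 + 6*(-1.834)^2 = 27.6133


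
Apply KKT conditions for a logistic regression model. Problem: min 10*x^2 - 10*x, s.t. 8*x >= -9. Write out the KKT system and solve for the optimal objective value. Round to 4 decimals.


Step 1: Try lambda = 0 (constraint inactive).
Stationarity: 2*10*x - 10 = 0
x* = 10/(2*10) = 0.5
Check constraint: 8*0.5 = 4.0 >= -9 -- satisfied.
Step 2: Compute optimal value.
f(x*) = 10*0.5^2 - 10*0.5 = -2.5


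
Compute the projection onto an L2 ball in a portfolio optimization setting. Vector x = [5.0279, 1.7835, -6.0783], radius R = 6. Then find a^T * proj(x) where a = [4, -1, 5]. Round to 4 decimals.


Step 1: Compute ||x|| (intermediates to 6 decimals).
||x|| = sqrt(5.0279^2 + 1.7835^2 + (-6.0783)^2) = 8.087421
Step 2: Project.
Since ||x|| > R, scale = R/||x|| = 6/8.087421 = 0.741893, proj(x) = scale * x
proj(x) = [3.730164, 1.323166, -4.509448]
Step 3: Dot product.
a^T * proj(x) = 4*3.730164 - 1*1.323166 + 5*(-4.509448) = -8.9498


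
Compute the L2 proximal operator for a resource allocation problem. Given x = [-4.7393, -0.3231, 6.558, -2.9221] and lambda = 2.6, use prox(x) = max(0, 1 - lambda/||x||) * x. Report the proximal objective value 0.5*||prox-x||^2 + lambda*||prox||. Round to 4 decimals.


Step 1: Compute ||x||.
||x|| = 8.6088
Step 2: Compute scaling factor.
scale = max(0, 1 - 2.6/8.6088) = 0.698
Step 3: prox(x) = [-3.308, -0.2255, 4.5774, -2.0396]
||prox(x)|| = 6.0088
Step 4: Proximal objective.
0.5*||prox-x||^2 = 3.38
lambda*||prox|| = 15.6229
Total = 19.0029


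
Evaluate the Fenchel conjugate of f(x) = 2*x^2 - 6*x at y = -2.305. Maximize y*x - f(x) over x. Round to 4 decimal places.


f*(y) = sup_x {y*x - a*x^2 - b*x} = sup_x {(y-b)*x - a*x^2}
FOC: (y - b) - 2a*x = 0 => x* = (y - b)/(2a)
x* = (-2.305 + 6)/(2*2) = 0.9238
f*(-2.305) = (y-b)^2/(4a) = (-2.305 + 6)^2/(4*2)
= 13.653/8 = 1.7066


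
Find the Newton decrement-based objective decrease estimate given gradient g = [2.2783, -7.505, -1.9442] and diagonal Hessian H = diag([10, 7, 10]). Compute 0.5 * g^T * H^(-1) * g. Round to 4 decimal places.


Step 1: H is diagonal, so H^(-1) * g = [0.2278, -1.0721, -0.1944].
Step 2: g^T H^(-1) g = sum_i g_i^2 / H_ii
  = (2.2783)^2/10 + (-7.505)^2/7 + (-1.9442)^2/10
  = 0.5191 + 8.0464 + 0.378 = 8.9435
Step 3: Objective decrease = 0.5 * g^T H^(-1) g = 4.4717


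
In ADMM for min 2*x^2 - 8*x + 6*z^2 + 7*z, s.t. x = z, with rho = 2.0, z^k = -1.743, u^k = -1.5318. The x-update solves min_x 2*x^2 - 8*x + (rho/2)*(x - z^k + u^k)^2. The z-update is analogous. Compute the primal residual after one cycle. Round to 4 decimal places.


ADMM iteration with rho = 2.0, z^k = -1.743, u^k = -1.5318
Step 1: x-update.
Minimize 2*x^2 - 8*x + (2.0/2)*(x + 1.743 - 1.5318)^2
FOC: (2*2 + 2.0)*x = 8 + 2.0*(-1.743 + 1.5318)
x^{k+1} = 1.2629
Step 2: z-update.
Minimize 6*z^2 + 7*z + (2.0/2)*(1.2629 - z - 1.5318)^2
FOC: (2*6 + 2.0)*z = -7 + 2.0*(1.2629 - 1.5318)
z^{k+1} = -0.5384
Step 3: u-update.
u^{k+1} = -1.5318 + 1.2629 + 0.5384 = 0.2695
Step 4: Primal residual = |1.2629 + 0.5384| = 1.8013


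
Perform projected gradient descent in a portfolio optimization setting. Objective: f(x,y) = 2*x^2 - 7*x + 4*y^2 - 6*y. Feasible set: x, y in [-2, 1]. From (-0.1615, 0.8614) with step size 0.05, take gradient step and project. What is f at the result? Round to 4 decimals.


Step 1: Compute gradient at (-0.1615, 0.8614).
grad_x = 2*2*-0.1615 - 7 = -7.646
grad_y = 2*4*0.8614 - 6 = 0.8912
Step 2: Gradient step.
x_raw = -0.1615 - 0.05*-7.646 = 0.2208
y_raw = 0.8614 - 0.05*0.8912 = 0.8168
Step 3: Project onto [-2, 1].
x_proj = clip(0.2208) = 0.2208
y_proj = clip(0.8168) = 0.8168
Step 4: Evaluate f.
f(0.2208, 0.8168) = -3.6802


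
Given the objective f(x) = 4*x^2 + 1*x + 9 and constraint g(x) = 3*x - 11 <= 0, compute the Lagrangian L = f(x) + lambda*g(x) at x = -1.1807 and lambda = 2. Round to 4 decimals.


Step 1: Evaluate f(x).
f(-1.1807) = 4*(-1.1807)^2 + 1*(-1.1807) + 9 = 13.3955
Step 2: Evaluate g(x).
g(-1.1807) = 3*-1.1807 - 11 = -14.5421
Step 3: Compute Lagrangian.
L = 13.3955 + 2*-14.5421 = -15.6887


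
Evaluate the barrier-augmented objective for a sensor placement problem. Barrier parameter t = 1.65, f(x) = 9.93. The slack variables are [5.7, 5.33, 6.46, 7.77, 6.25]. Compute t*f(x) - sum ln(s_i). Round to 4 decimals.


Step 1: Compute log-barrier.
ln values: [1.7405, 1.6734, 1.8656, 2.0503, 1.8326]
phi = -(1.7405 + 1.6734 + 1.8656 + 2.0503 + 1.8326) = -9.1623
Step 2: Compute augmented objective.
t*f(x) = 1.65*9.93 = 16.3845
Total = 16.3845 - 9.1623 = 7.2222


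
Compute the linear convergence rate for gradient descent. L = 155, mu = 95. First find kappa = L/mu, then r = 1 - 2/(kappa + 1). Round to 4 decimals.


Step 1: Compute the condition number.
kappa = L/mu = 155/95 = 1.6316
Step 2: Compute the convergence rate.
r = 1 - 2/(kappa + 1) = 1 - 2*mu/(L + mu) = (L - mu)/(L + mu) = 60/250 = 0.24


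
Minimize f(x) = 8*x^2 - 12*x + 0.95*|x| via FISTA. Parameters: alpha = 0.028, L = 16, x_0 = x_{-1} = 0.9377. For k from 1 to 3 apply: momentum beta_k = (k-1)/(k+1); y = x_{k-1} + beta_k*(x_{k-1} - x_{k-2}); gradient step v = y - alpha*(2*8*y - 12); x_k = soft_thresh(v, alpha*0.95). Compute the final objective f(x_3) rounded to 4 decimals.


FISTA on f(x) = 8*x^2 - 12*x + 0.95*|x|
L = 16, alpha = 0.028
Iteration 1: beta = 0.0, y = 0.9377 + 0.0*(0.9377 - 0.9377) = 0.9377
  grad(y) = 3.0032, v = y - alpha*grad = 0.8536
  prox(v) = soft_thresh(0.8536, 0.0266) = 0.827
Iteration 2: beta = 0.3333, y = 0.827 + 0.3333*(0.827 - 0.9377) = 0.7901
  grad(y) = 0.6418, v = y - alpha*grad = 0.7721
  prox(v) = soft_thresh(0.7721, 0.0266) = 0.7455
Iteration 3: beta = 0.5, y = 0.7455 + 0.5*(0.7455 - 0.827) = 0.7048
  grad(y) = -0.7231, v = y - alpha*grad = 0.7251
  prox(v) = soft_thresh(0.7251, 0.0266) = 0.6985
f(x_3) = 8*0.6985^2 - 12*0.6985 + 0.95*|0.6985| = -3.8152


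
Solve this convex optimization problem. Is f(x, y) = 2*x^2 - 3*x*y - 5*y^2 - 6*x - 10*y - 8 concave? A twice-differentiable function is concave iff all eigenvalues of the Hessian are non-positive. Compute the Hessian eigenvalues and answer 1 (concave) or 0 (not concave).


The Hessian of f(x,y) = 2*x^2 - 3*x*y - 5*y^2 - 6*x - 10*y - 8 is:
H = [[4, -3], [-3, -10]]
Trace = 4 - 10 = -6
Determinant = 4*-10 - (-3)^2 = -49
Discriminant = (-6)^2 - 4*-49 = 232.0
Eigenvalues: lambda_1 = -10.6158, lambda_2 = 4.6158
The function is not concave.

0


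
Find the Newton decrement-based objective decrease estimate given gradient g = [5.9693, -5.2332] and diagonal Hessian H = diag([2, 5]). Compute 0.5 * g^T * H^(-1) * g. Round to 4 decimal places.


Step 1: H is diagonal, so H^(-1) * g = [2.9847, -1.0466].
Step 2: g^T H^(-1) g = sum_i g_i^2 / H_ii
  = (5.9693)^2/2 + (-5.2332)^2/5
  = 17.8163 + 5.4773 = 23.2935
Step 3: Objective decrease = 0.5 * g^T H^(-1) g = 11.6468


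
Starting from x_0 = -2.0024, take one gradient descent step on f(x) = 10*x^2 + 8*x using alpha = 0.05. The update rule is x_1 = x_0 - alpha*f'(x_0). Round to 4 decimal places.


We compute the gradient at x_0 and apply the update.
f'(x) = 20*x + 8
f'(-2.0024) = 20*-2.0024 + 8 = -32.048
x_1 = -2.0024 - 0.05*-32.048 = -0.4


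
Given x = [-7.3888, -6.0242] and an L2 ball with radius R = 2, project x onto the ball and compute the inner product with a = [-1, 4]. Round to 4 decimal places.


Step 1: Compute ||x|| (intermediates to 6 decimals).
||x|| = sqrt((-7.3888)^2 + (-6.0242)^2) = 9.533381
Step 2: Project.
Since ||x|| > R, scale = R/||x|| = 2/9.533381 = 0.209789, proj(x) = scale * x
proj(x) = [-1.550089, -1.263811]
Step 3: Dot product.
a^T * proj(x) = -1*(-1.550089) + 4*(-1.263811) = -3.5052


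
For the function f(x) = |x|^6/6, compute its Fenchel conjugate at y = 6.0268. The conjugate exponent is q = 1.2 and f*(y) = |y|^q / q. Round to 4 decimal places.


The conjugate exponent q satisfies 1/p + 1/q = 1.
p = 6, so q = 6/(6 - 1) = 1.2
|y|^q = 6.0268^1.2 = 8.6319
f*(6.0268) = 8.6319 / 1.2 = 7.1932


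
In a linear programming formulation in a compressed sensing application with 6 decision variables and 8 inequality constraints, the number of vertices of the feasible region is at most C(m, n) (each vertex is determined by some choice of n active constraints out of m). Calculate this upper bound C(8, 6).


Each vertex corresponds to some choice of n active constraints out of m, so the number of vertices is at most C(m, n) = m! / (n!(m-n)!).
m = 8, n = 6
Numerator: 8 * 7 * 6 * 5 * 4 * 3
Denominator: 6! = 720
C(8, 6) = 28


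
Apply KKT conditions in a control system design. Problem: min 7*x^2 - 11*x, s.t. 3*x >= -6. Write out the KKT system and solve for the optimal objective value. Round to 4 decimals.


Step 1: Try lambda = 0 (constraint inactive).
Stationarity: 2*7*x - 11 = 0
x* = 11/(2*7) = 11/14 = 0.7857 (rounded; the exact value 11/14 is used below)
Check constraint: 3*0.7857 = 2.3571 >= -6 -- satisfied.
Step 2: Compute optimal value.
f(x*) = 7*(11/14)^2 - 11*(11/14) = -4.3214


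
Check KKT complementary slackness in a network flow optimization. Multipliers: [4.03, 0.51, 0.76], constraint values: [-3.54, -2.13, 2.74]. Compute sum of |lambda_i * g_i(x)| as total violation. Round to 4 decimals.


KKT complementary slackness check:
lambda_1 * g_1 = 4.03 * -3.54 = -14.2662
lambda_2 * g_2 = 0.51 * -2.13 = -1.0863
lambda_3 * g_3 = 0.76 * 2.74 = 2.0824
Total violation = 14.2662 + 1.0863 + 2.0824 = 17.4349


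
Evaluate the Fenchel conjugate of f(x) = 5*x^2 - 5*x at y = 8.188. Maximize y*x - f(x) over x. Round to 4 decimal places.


f*(y) = sup_x {y*x - a*x^2 - b*x} = sup_x {(y-b)*x - a*x^2}
FOC: (y - b) - 2a*x = 0 => x* = (y - b)/(2a)
x* = (8.188 + 5)/(2*5) = 1.3188
f*(8.188) = (y-b)^2/(4a) = (8.188 + 5)^2/(4*5)
= 173.9233/20 = 8.6962


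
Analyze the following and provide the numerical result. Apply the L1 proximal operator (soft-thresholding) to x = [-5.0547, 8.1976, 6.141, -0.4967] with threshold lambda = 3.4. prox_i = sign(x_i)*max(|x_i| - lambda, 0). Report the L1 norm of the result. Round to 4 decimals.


Soft-thresholding with lambda = 3.4:
prox(-5.0547) = sign(-5.0547)*max(|-5.0547| - 3.4, 0) = -1.6547
prox(8.1976) = sign(8.1976)*max(|8.1976| - 3.4, 0) = 4.7976
prox(6.141) = sign(6.141)*max(|6.141| - 3.4, 0) = 2.741
prox(-0.4967) = sign(-0.4967)*max(|-0.4967| - 3.4, 0) = 0.0
prox(x) = [-1.6547, 4.7976, 2.741, 0.0]
||prox(x)||_1 = 1.6547 + 4.7976 + 2.741 + 0.0 = 9.1933


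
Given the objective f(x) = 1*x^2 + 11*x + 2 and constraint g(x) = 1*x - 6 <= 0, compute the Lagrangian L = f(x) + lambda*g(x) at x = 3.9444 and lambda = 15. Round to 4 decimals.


Step 1: Evaluate f(x).
f(3.9444) = 1*3.9444^2 + 11*3.9444 + 2 = 60.9467
Step 2: Evaluate g(x).
g(3.9444) = 1*3.9444 - 6 = -2.0556
Step 3: Compute Lagrangian.
L = 60.9467 + 15*-2.0556 = 30.1127


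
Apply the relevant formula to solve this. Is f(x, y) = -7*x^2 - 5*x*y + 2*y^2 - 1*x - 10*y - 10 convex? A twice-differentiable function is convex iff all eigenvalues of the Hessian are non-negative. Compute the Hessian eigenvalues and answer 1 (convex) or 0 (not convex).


The Hessian of f(x,y) = -7*x^2 - 5*x*y + 2*y^2 - 1*x - 10*y - 10 is:
H = [[-14, -5], [-5, 4]]
Trace = -14 + 4 = -10
Determinant = -14*4 - (-5)^2 = -81
Discriminant = (-10)^2 - 4*-81 = 424.0
Eigenvalues: lambda_1 = -15.2956, lambda_2 = 5.2956
The function is not convex.

0


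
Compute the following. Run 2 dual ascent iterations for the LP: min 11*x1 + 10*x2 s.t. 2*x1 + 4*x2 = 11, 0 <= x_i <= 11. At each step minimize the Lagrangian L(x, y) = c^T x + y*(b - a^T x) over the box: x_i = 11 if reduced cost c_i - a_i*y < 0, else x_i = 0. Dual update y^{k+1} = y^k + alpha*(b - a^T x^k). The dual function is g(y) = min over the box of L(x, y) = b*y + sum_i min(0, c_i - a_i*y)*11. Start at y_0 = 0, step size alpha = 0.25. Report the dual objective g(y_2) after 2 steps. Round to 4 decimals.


Dual ascent for LP: min 11*x1 + 10*x2, 2*x1 + 4*x2 = 11, 0 <= x_i <= 11
Step 1: y^k = 0.0, reduced costs: (11.0, 10.0)
  x^k = (0.0, 0.0), subgradient = b - a^T x = 11.0
  y^{k+1} = 0.0 + 0.25*11.0 = 2.75
Step 2: y^k = 2.75, reduced costs: (5.5, -1.0)
  x^k = (0.0, 11.0), subgradient = b - a^T x = -33.0
  y^{k+1} = 2.75 + 0.25*-33.0 = -5.5
Dual objective at y_2 = -5.5: reduced costs (22.0, 32.0), box minimizer x = (0.0, 0.0)
g(y_2) = b*y + (c1 - a1*y)*x1 + (c2 - a2*y)*x2 = 11*(-5.5) + 22.0*0.0 + 32.0*0.0 = -60.5 + 0.0 + 0.0 = -60.5


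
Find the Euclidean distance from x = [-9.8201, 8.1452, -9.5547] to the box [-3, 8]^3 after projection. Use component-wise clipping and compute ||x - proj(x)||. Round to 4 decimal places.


Project each component onto [-3, 8].
clip(-9.8201) = -3.0, clip(8.1452) = 8.0, clip(-9.5547) = -3.0
Projection = [-3.0, 8.0, -3.0]
Squared diffs: [46.5138, 0.0211, 42.9641]
Distance = sqrt(89.499) = 9.4604


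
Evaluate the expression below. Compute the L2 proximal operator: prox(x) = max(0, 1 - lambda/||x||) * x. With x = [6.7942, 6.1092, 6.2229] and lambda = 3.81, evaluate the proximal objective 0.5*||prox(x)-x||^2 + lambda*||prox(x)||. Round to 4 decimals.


Step 1: Compute ||x||.
||x|| = 11.0548
Step 2: Compute scaling factor.
scale = max(0, 1 - 3.81/11.0548) = 0.6554
Step 3: prox(x) = [4.4526, 4.0037, 4.0782]
||prox(x)|| = 7.2448
Step 4: Proximal objective.
0.5*||prox-x||^2 = 7.2581
lambda*||prox|| = 27.6027
Total = 34.8606


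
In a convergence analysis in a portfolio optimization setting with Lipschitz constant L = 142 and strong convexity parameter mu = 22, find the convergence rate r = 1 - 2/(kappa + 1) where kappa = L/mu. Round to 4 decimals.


Step 1: Compute the condition number.
kappa = L/mu = 142/22 = 6.4545
Step 2: Compute the convergence rate.
r = 1 - 2/(kappa + 1) = 1 - 2*mu/(L + mu) = (L - mu)/(L + mu) = 120/164 = 0.7317


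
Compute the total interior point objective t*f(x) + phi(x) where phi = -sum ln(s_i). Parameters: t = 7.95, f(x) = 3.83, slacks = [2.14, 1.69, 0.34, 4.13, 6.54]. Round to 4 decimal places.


Step 1: Compute log-barrier.
ln values: [0.7608, 0.5247, -1.0788, 1.4183, 1.8779]
phi = -(0.7608 + 0.5247 - 1.0788 + 1.4183 + 1.8779) = -3.5029
Step 2: Compute augmented objective.
t*f(x) = 7.95*3.83 = 30.4485
Total = 30.4485 - 3.5029 = 26.9456


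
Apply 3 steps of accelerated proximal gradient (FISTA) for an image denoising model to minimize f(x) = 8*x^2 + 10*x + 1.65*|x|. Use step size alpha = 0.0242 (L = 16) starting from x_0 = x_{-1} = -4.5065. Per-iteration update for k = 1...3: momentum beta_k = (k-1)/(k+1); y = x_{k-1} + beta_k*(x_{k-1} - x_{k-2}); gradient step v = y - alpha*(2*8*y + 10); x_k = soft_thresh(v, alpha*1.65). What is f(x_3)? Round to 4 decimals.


FISTA on f(x) = 8*x^2 + 10*x + 1.65*|x|
L = 16, alpha = 0.0242
Iteration 1: beta = 0.0, y = -4.5065 + 0.0*(-4.5065 + 4.5065) = -4.5065
  grad(y) = -62.104, v = y - alpha*grad = -3.0036
  prox(v) = soft_thresh(-3.0036, 0.0399) = -2.9637
Iteration 2: beta = 0.3333, y = -2.9637 + 0.3333*(-2.9637 + 4.5065) = -2.4494
  grad(y) = -29.1899, v = y - alpha*grad = -1.743
  prox(v) = soft_thresh(-1.743, 0.0399) = -1.703
Iteration 3: beta = 0.5, y = -1.703 + 0.5*(-1.703 + 2.9637) = -1.0727
  grad(y) = -7.1638, v = y - alpha*grad = -0.8994
  prox(v) = soft_thresh(-0.8994, 0.0399) = -0.8594
f(x_3) = 8*(-0.8594)^2 + 10*(-0.8594) + 1.65*|-0.8594| = -1.2672


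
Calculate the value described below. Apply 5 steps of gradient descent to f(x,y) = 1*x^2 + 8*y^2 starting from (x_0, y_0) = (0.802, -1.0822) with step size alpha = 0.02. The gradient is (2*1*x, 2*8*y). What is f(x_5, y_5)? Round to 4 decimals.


Gradient descent on f(x,y) = 1*x^2 + 8*y^2.
Starting point: (0.802, -1.0822), alpha = 0.02
Step 1: grad_x = 2*1*0.802 = 1.604, grad_y = 2*8*-1.0822 = -17.3152
  x_1 = 0.802 - 0.02*1.604 = 0.7699
  y_1 = -1.0822 - 0.02*-17.3152 = -0.7359
Step 2: grad_x = 2*1*0.7699 = 1.5398, grad_y = 2*8*-0.7359 = -11.7743
  x_2 = 0.7699 - 0.02*1.5398 = 0.7391
  y_2 = -0.7359 - 0.02*-11.7743 = -0.5004
Step 3: grad_x = 2*1*0.7391 = 1.4782, grad_y = 2*8*-0.5004 = -8.0065
  x_3 = 0.7391 - 0.02*1.4782 = 0.7096
  y_3 = -0.5004 - 0.02*-8.0065 = -0.3403
Step 4: grad_x = 2*1*0.7096 = 1.4191, grad_y = 2*8*-0.3403 = -5.4445
  x_4 = 0.7096 - 0.02*1.4191 = 0.6812
  y_4 = -0.3403 - 0.02*-5.4445 = -0.2314
Step 5: grad_x = 2*1*0.6812 = 1.3624, grad_y = 2*8*-0.2314 = -3.7022
  x_5 = 0.6812 - 0.02*1.3624 = 0.6539
  y_5 = -0.2314 - 0.02*-3.7022 = -0.1573
f(0.6539, -0.1573) = 1*0.6539^2 + 8*(-0.1573)^2 = 0.6257


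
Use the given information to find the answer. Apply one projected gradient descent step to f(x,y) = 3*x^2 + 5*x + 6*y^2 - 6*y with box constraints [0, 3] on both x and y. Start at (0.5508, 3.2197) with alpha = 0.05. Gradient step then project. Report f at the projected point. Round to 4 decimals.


Step 1: Compute gradient at (0.5508, 3.2197).
grad_x = 2*3*0.5508 + 5 = 8.3048
grad_y = 2*6*3.2197 - 6 = 32.6364
Step 2: Gradient step.
x_raw = 0.5508 - 0.05*8.3048 = 0.1356
y_raw = 3.2197 - 0.05*32.6364 = 1.5879
Step 3: Project onto [0, 3].
x_proj = clip(0.1356) = 0.1356
y_proj = clip(1.5879) = 1.5879
Step 4: Evaluate f.
f(0.1356, 1.5879) = 6.3338


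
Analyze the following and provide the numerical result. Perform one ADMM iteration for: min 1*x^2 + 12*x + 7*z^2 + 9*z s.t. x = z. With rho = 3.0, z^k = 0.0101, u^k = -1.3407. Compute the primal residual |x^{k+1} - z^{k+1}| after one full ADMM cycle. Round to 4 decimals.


ADMM iteration with rho = 3.0, z^k = 0.0101, u^k = -1.3407
Step 1: x-update.
Minimize 1*x^2 + 12*x + (3.0/2)*(x - 0.0101 - 1.3407)^2
FOC: (2*1 + 3.0)*x = -12 + 3.0*(0.0101 + 1.3407)
x^{k+1} = -1.5895
Step 2: z-update.
Minimize 7*z^2 + 9*z + (3.0/2)*(-1.5895 - z - 1.3407)^2
FOC: (2*7 + 3.0)*z = -9 + 3.0*(-1.5895 - 1.3407)
z^{k+1} = -1.0465
Step 3: u-update.
u^{k+1} = -1.3407 - 1.5895 + 1.0465 = -1.8837
Step 4: Primal residual = |-1.5895 + 1.0465| = 0.543


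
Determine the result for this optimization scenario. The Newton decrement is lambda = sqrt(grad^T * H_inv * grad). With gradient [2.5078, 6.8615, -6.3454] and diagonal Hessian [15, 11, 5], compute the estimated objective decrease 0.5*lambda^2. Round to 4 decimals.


Step 1: H is diagonal, so H^(-1) * g = [0.1672, 0.6238, -1.2691].
Step 2: g^T H^(-1) g = sum_i g_i^2 / H_ii
  = (2.5078)^2/15 + (6.8615)^2/11 + (-6.3454)^2/5
  = 0.4193 + 4.28 + 8.0528 = 12.7521
Step 3: Objective decrease = 0.5 * g^T H^(-1) g = 6.3761


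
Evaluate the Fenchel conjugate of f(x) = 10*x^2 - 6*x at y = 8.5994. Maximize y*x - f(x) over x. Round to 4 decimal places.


f*(y) = sup_x {y*x - a*x^2 - b*x} = sup_x {(y-b)*x - a*x^2}
FOC: (y - b) - 2a*x = 0 => x* = (y - b)/(2a)
x* = (8.5994 + 6)/(2*10) = 0.73
f*(8.5994) = (y-b)^2/(4a) = (8.5994 + 6)^2/(4*10)
= 213.1425/40 = 5.3286


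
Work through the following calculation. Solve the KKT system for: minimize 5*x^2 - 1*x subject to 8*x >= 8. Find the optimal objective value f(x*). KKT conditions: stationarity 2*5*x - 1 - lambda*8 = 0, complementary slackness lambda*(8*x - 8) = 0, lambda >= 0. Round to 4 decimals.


Step 1: Try lambda = 0 (constraint inactive).
x_unc = 1/(2*5) = 0.1
Check: 8*0.1 = 0.8 < 8 -- violated!
Step 2: Constraint must be active: 8*x = 8
x* = 8/8 = 1.0
lambda = (2*5*1.0 - 1)/8 = 1.125
Step 3: Compute optimal value.
f(x*) = 5*1.0^2 - 1*1.0 = 4.0


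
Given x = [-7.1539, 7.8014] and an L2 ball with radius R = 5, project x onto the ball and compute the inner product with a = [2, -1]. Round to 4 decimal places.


Step 1: Compute ||x|| (intermediates to 6 decimals).
||x|| = sqrt((-7.1539)^2 + 7.8014^2) = 10.584901
Step 2: Project.
Since ||x|| > R, scale = R/||x|| = 5/10.584901 = 0.472371, proj(x) = scale * x
proj(x) = [-3.379295, 3.685155]
Step 3: Dot product.
a^T * proj(x) = 2*(-3.379295) - 1*3.685155 = -10.4437


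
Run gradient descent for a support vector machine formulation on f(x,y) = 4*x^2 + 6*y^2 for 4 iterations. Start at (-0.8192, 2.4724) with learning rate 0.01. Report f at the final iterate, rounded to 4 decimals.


Gradient descent on f(x,y) = 4*x^2 + 6*y^2.
Starting point: (-0.8192, 2.4724), alpha = 0.01
Step 1: grad_x = 2*4*-0.8192 = -6.5536, grad_y = 2*6*2.4724 = 29.6688
  x_1 = -0.8192 - 0.01*-6.5536 = -0.7537
  y_1 = 2.4724 - 0.01*29.6688 = 2.1757
Step 2: grad_x = 2*4*-0.7537 = -6.0293, grad_y = 2*6*2.1757 = 26.1085
  x_2 = -0.7537 - 0.01*-6.0293 = -0.6934
  y_2 = 2.1757 - 0.01*26.1085 = 1.9146
Step 3: grad_x = 2*4*-0.6934 = -5.547, grad_y = 2*6*1.9146 = 22.9755
  x_3 = -0.6934 - 0.01*-5.547 = -0.6379
  y_3 = 1.9146 - 0.01*22.9755 = 1.6849
Step 4: grad_x = 2*4*-0.6379 = -5.1032, grad_y = 2*6*1.6849 = 20.2185
  x_4 = -0.6379 - 0.01*-5.1032 = -0.5869
  y_4 = 1.6849 - 0.01*20.2185 = 1.4827
f(-0.5869, 1.4827) = 4*(-0.5869)^2 + 6*1.4827^2 = 14.5678


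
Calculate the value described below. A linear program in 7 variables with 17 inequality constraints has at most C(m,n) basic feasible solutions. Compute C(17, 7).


Each vertex corresponds to some choice of n active constraints out of m, so the number of vertices is at most C(m, n) = m! / (n!(m-n)!).
m = 17, n = 7
Numerator: 17 * 16 * 15 * 14 * 13 * 12 * 11
Denominator: 7! = 5040
C(17, 7) = 19448


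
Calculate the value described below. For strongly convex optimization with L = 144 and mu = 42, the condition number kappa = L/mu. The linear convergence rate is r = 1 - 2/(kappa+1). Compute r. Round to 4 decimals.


Step 1: Compute the condition number.
kappa = L/mu = 144/42 = 3.4286
Step 2: Compute the convergence rate.
r = 1 - 2/(kappa + 1) = 1 - 2*mu/(L + mu) = (L - mu)/(L + mu) = 102/186 = 0.5484


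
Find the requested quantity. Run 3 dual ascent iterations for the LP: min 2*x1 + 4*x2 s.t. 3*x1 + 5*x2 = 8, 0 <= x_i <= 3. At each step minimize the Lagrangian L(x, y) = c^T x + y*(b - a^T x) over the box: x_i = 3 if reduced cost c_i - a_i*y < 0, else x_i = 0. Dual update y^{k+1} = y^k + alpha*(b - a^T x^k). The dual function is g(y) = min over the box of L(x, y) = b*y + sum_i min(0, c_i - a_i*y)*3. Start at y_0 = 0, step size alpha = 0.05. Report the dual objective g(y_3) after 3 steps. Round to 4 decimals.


Dual ascent for LP: min 2*x1 + 4*x2, 3*x1 + 5*x2 = 8, 0 <= x_i <= 3
Step 1: y^k = 0.0, reduced costs: (2.0, 4.0)
  x^k = (0.0, 0.0), subgradient = b - a^T x = 8.0
  y^{k+1} = 0.0 + 0.05*8.0 = 0.4
Step 2: y^k = 0.4, reduced costs: (0.8, 2.0)
  x^k = (0.0, 0.0), subgradient = b - a^T x = 8.0
  y^{k+1} = 0.4 + 0.05*8.0 = 0.8
Step 3: y^k = 0.8, reduced costs: (-0.4, 0.0)
  x^k = (3.0, 0.0), subgradient = b - a^T x = -1.0
  y^{k+1} = 0.8 + 0.05*-1.0 = 0.75
Dual objective at y_3 = 0.75: reduced costs (-0.25, 0.25), box minimizer x = (3.0, 0.0)
g(y_3) = b*y + (c1 - a1*y)*x1 + (c2 - a2*y)*x2 = 8*0.75 + (-0.25)*3.0 + 0.25*0.0 = 6.0 - 0.75 + 0.0 = 5.25


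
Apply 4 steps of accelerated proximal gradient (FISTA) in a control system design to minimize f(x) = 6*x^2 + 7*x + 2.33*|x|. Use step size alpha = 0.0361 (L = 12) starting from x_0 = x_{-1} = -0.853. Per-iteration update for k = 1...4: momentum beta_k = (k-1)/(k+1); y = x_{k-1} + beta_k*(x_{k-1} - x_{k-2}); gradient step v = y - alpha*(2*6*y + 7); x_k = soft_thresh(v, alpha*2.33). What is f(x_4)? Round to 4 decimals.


FISTA on f(x) = 6*x^2 + 7*x + 2.33*|x|
L = 12, alpha = 0.0361
Iteration 1: beta = 0.0, y = -0.853 + 0.0*(-0.853 + 0.853) = -0.853
  grad(y) = -3.236, v = y - alpha*grad = -0.7362
  prox(v) = soft_thresh(-0.7362, 0.0841) = -0.6521
Iteration 2: beta = 0.3333, y = -0.6521 + 0.3333*(-0.6521 + 0.853) = -0.5851
  grad(y) = -0.0211, v = y - alpha*grad = -0.5843
  prox(v) = soft_thresh(-0.5843, 0.0841) = -0.5002
Iteration 3: beta = 0.5, y = -0.5002 + 0.5*(-0.5002 + 0.6521) = -0.4243
  grad(y) = 1.9085, v = y - alpha*grad = -0.4932
  prox(v) = soft_thresh(-0.4932, 0.0841) = -0.4091
Iteration 4: beta = 0.6, y = -0.4091 + 0.6*(-0.4091 + 0.5002) = -0.3544
  grad(y) = 2.7473, v = y - alpha*grad = -0.4536
  prox(v) = soft_thresh(-0.4536, 0.0841) = -0.3695
f(x_4) = 6*(-0.3695)^2 + 7*(-0.3695) + 2.33*|-0.3695| = -0.9064


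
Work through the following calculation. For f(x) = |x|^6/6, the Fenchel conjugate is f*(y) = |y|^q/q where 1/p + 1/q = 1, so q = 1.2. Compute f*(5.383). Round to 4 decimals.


The conjugate exponent q satisfies 1/p + 1/q = 1.
p = 6, so q = 6/(6 - 1) = 1.2
|y|^q = 5.383^1.2 = 7.5375
f*(5.383) = 7.5375 / 1.2 = 6.2813


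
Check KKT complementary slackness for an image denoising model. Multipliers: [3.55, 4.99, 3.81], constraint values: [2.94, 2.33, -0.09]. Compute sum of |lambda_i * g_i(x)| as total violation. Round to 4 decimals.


KKT complementary slackness check:
lambda_1 * g_1 = 3.55 * 2.94 = 10.437
lambda_2 * g_2 = 4.99 * 2.33 = 11.6267
lambda_3 * g_3 = 3.81 * -0.09 = -0.3429
Total violation = 10.437 + 11.6267 + 0.3429 = 22.4066


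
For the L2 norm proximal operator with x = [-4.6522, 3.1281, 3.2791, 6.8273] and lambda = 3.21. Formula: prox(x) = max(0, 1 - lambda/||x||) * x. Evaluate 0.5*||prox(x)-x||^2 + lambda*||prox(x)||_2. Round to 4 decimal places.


Step 1: Compute ||x||.
||x|| = 9.423
Step 2: Compute scaling factor.
scale = max(0, 1 - 3.21/9.423) = 0.6593
Step 3: prox(x) = [-3.0674, 2.0625, 2.1621, 4.5015]
||prox(x)|| = 6.213
Step 4: Proximal objective.
0.5*||prox-x||^2 = 5.1521
lambda*||prox|| = 19.9437
Total = 25.0957


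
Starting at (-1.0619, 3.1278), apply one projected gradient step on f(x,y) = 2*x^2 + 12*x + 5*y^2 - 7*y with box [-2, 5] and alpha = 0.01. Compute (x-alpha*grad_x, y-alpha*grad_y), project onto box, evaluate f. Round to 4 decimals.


Step 1: Compute gradient at (-1.0619, 3.1278).
grad_x = 2*2*-1.0619 + 12 = 7.7524
grad_y = 2*5*3.1278 - 7 = 24.278
Step 2: Gradient step.
x_raw = -1.0619 - 0.01*7.7524 = -1.1394
y_raw = 3.1278 - 0.01*24.278 = 2.885
Step 3: Project onto [-2, 5].
x_proj = clip(-1.1394) = -1.1394
y_proj = clip(2.885) = 2.885
Step 4: Evaluate f.
f(-1.1394, 2.885) = 10.345


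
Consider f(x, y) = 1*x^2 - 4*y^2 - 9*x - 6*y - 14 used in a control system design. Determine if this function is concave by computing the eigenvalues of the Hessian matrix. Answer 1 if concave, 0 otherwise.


The Hessian of f(x,y) = 1*x^2 - 4*y^2 - 9*x - 6*y - 14 is:
H = [[2, 0], [0, -8]]
Trace = 2 - 8 = -6
Determinant = 2*-8 - (0)^2 = -16
Discriminant = (-6)^2 - 4*-16 = 100.0
Eigenvalues: lambda_1 = -8.0, lambda_2 = 2.0
The function is not concave.

0
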